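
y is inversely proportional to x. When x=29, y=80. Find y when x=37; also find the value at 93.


Inverse proportion: x × y = constant
k = 29 × 80 = 2320
At x=37: k/37 = 62.70
At x=93: k/93 = 24.95
= 62.70 and 24.95

62.70 and 24.95


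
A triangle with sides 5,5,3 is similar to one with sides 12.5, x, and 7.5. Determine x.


Scale factor = 12.5/5 = 2.5
Missing side = 5 × 2.5
= 12.5

12.5


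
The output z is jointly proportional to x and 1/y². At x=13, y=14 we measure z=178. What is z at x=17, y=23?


z = k·x/y²
Solve for k using the known point: k = z·y²/x = 178×196/13 = 34888/13 ≈ 2683.6923
Now evaluate at x=17, y=23:
z = k × 17 / 529 = (34888 × 17) / (13 × 529) = 593096/6877
≈ 86.2434

86.2434


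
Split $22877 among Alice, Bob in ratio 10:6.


Total parts = 10 + 6 = 16
Alice: 22877 × 10/16 = 14298.13
Bob: 22877 × 6/16 = 8578.88
= Alice: $14298.13, Bob: $8578.88

Alice: $14298.13, Bob: $8578.88


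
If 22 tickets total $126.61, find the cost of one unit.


Unit rate = total / quantity
= 126.61 / 22
= $5.76 per unit

$5.76 per unit


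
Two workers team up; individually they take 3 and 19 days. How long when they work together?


Rate of A = 1/3 per day
Rate of B = 1/19 per day
Combined rate = 1/3 + 1/19 = 22/57 ≈ 0.3860 per day
Days = 1 / combined rate = 57/22
≈ 2.59 days

2.59 days


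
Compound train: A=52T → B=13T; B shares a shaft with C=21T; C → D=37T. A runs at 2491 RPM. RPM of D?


Stage 1: RPM_B = RPM_A × t_A/t_B = 2491 × 52/13 = 129532/13 = 9964.00
B and C share a shaft → RPM_C = RPM_B
Stage 2: RPM_D = RPM_C × t_C/t_D = RPM_A × (t_A×t_C)/(t_B×t_D)
Overall ratio = (52×21)/(13×37) = 1092/481
RPM_D = 2491 × 1092/481 = 2720172/481
≈ 5655.24 RPM

5655.24 RPM


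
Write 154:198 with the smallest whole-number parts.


GCD(154, 198) = 22
154/22 : 198/22
= 7:9

7:9


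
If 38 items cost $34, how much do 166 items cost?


Direct proportion: y/x = constant
k = 34/38 ≈ 0.8947
y₂ = k × 166 = 34 × 166 / 38 = 5644/38
≈ 148.53

148.53


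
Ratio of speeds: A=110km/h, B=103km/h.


Ratio = 110:103
GCD = 1
Simplified = 110:103
Time ratio (same distance) = 103:110
Speed ratio = 110:103

110:103


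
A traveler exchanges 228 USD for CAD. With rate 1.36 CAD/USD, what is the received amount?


Amount × rate = 228 × 1.36
= 310.08 CAD

310.08 CAD


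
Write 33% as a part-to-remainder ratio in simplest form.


33% means 33 parts out of 100; remainder = 67
Part : remainder = 33:67
GCD = 1
= 33:67

33:67


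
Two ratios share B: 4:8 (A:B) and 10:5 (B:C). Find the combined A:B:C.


Match B: multiply A:B by 10 → 40:80
Multiply B:C by 8 → 80:40
Combined: 40:80:40
GCD = 40
= 1:2:1

1:2:1


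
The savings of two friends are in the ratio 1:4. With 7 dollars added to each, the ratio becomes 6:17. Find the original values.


Let A = 1k, B = 4k.
(1k + 7) / (4k + 7) = 6/17
Cross-multiply: 17(1k + 7) = 6(4k + 7)
17k + 119 = 24k + 42
17k - 24k = 42 - 119
-7k = -77
k = -77/-7 = 11
A = 1×11 = 11, B = 4×11 = 44
= A = 11, B = 44

A = 11, B = 44


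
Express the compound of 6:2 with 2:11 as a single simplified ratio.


Compound ratio = (6×2) : (2×11)
= 12:22
GCD = 2
= 6:11

6:11


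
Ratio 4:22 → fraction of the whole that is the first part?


Total parts = 4 + 22 = 26
First part: 4/26 = 2/13
= 2/13

2/13


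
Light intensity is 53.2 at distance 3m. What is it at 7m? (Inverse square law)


I₁d₁² = I₂d₂²
I₂ = I₁ × (d₁/d₂)²
= 53.2 × (3/7)²
= 53.2 × 9/49
= 478.8/49
≈ 9.7714

9.7714


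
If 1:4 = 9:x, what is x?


Cross multiply: 1 × x = 4 × 9
1x = 36
x = 36 / 1
= 36.00

36.00


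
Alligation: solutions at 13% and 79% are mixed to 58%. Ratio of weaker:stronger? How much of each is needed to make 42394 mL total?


Let x parts of 13% mix with y parts of 79%.
13x + 79y = 58(x + y)
13x + 79y = 58x + 58y
x(13 - 58) = y(58 - 79)
x/y = (79 - 58)/(58 - 13) = 21/45
Simplify: 7:15
Total parts = 22; one part = 42394/22 = 1927.00 mL
13% solution: 7×1927.00 = 13489.00 mL
79% solution: 15×1927.00 = 28905.00 mL
= ratio 7:15; 13489.00 mL and 28905.00 mL

ratio 7:15; 13489.00 mL and 28905.00 mL


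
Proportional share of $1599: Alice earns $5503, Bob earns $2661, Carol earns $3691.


Total income = 5503 + 2661 + 3691 = $11855
Alice: $1599 × 5503/11855 = $742.24
Bob: $1599 × 2661/11855 = $358.92
Carol: $1599 × 3691/11855 = $497.84
= Alice: $742.24, Bob: $358.92, Carol: $497.84

Alice: $742.24, Bob: $358.92, Carol: $497.84


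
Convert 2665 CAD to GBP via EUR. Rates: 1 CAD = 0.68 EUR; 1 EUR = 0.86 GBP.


Step 1: 2665 CAD × 0.68 = 1812.20 EUR
Step 2: 1812.20 EUR × 0.86 = 1558.49 GBP
Implied rate CAD→GBP = 0.68 × 0.86 = 0.5848
= 1558.49 GBP

1558.49 GBP


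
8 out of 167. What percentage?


Percentage = (part / whole) × 100
= (8 / 167) × 100
≈ 4.79%

4.79%


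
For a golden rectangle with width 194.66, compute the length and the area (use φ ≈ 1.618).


φ = (1 + √5) / 2 ≈ 1.618
Length = width × φ = 194.66 × 1.618 = 314.95988
≈ 314.96
Area = width × length = 194.66 × 314.95988 = 61310.0902408 ≈ 61310.09
= Length: 314.96, Area: 61310.09

Length: 314.96, Area: 61310.09


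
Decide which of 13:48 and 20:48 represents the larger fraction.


13/48 = 0.2708
20/48 = 0.4167
0.2708 < 0.4167, so 13:48 is less
= 20:48

20:48


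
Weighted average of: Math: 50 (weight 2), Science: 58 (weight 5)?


Numerator = 50×2 + 58×5
= 100 + 290
= 390
Total weight = 7
Weighted avg = 390/7
= 55.71

55.71


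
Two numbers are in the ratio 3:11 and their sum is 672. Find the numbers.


Let A = 3k, B = 11k.
3k + 11k = 672
14k = 672 → k = 672/14 = 48
A = 3×48 = 144, B = 11×48 = 528
= A = 144, B = 528

A = 144, B = 528


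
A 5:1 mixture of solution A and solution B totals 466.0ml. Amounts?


Total parts = 5 + 1 = 6
solution A: 466.0 × 5/6 = 388.3ml
solution B: 466.0 × 1/6 = 77.7ml
= 388.3ml and 77.7ml

388.3ml and 77.7ml


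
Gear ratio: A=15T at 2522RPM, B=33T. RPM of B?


Gear ratio = 15:33 = 5:11
RPM_B = RPM_A × (teeth_A / teeth_B)
= 2522 × (15/33)
= 1146.4 RPM

1146.4 RPM


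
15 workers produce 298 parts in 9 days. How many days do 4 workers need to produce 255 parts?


Days ∝ work / workers, so d₂ = d₁ × (m₁/m₂) × (w₂/w₁)
Workers factor (inverse): 15/4 = 3.7500
Work factor (direct): 255/298 ≈ 0.8557
d₂ = 9 × 15/4 × 255/298 = (9 × 15 × 255) / (4 × 298) = 34425/1192
≈ 28.88 days

28.88 days


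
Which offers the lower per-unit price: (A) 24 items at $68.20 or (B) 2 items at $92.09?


Deal A: $68.20/24 = $2.8417/unit
Deal B: $92.09/2 = $46.0450/unit
A is cheaper per unit
= Deal A

Deal A


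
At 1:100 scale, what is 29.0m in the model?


Model size = real / scale
= 29.0 / 100
= 0.2900 m

0.2900 m


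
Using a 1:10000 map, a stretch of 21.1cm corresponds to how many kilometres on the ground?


Real distance = map distance × scale
= 21.1cm × 10000
= 211000 cm = 2110.0 m
= 2.110 km

2.110 km


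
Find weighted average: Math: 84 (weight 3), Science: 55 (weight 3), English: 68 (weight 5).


Numerator = 84×3 + 55×3 + 68×5
= 252 + 165 + 340
= 757
Total weight = 11
Weighted avg = 757/11
= 68.82

68.82


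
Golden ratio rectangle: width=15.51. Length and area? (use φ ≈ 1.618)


φ = (1 + √5) / 2 ≈ 1.618
Length = width × φ = 15.51 × 1.618 = 25.09518
≈ 25.10
Area = width × length = 15.51 × 25.09518 = 389.2262418 ≈ 389.23
= Length: 25.10, Area: 389.23

Length: 25.10, Area: 389.23


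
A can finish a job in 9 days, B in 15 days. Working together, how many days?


Rate of A = 1/9 per day
Rate of B = 1/15 per day
Combined rate = 1/9 + 1/15 = 24/135 ≈ 0.1778 per day
Days = 1 / combined rate = 135/24
≈ 5.63 days

5.63 days


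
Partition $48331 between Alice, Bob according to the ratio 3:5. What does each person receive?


Total parts = 3 + 5 = 8
Alice: 48331 × 3/8 = 18124.13
Bob: 48331 × 5/8 = 30206.88
= Alice: $18124.13, Bob: $30206.88

Alice: $18124.13, Bob: $30206.88


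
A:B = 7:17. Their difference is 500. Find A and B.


Let A = 7k, B = 17k.
17k - 7k = 500
10k = 500 → k = 500/10 = 50
A = 7×50 = 350, B = 17×50 = 850
= A = 350, B = 850

A = 350, B = 850


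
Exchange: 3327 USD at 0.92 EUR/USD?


Amount × rate = 3327 × 0.92
= 3060.84 EUR

3060.84 EUR


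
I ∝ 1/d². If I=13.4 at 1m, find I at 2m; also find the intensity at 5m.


I₁d₁² = I₂d₂²
I at 2m = 13.4 × (1/2)² = 13.4 × 1/4 = 13.4/4 = 3.3500
I at 5m = 13.4 × (1/5)² = 13.4 × 1/25 = 13.4/25 = 0.5360
= 3.3500 and 0.5360

3.3500 and 0.5360


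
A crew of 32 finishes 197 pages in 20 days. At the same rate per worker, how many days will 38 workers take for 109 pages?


Days ∝ work / workers, so d₂ = d₁ × (m₁/m₂) × (w₂/w₁)
Workers factor (inverse): 32/38 ≈ 0.8421
Work factor (direct): 109/197 ≈ 0.5533
d₂ = 20 × 32/38 × 109/197 = (20 × 32 × 109) / (38 × 197) = 69760/7486
≈ 9.32 days

9.32 days


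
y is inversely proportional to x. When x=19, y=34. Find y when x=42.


Inverse proportion: x × y = constant
k = 19 × 34 = 646
y₂ = k / 42 = 646 / 42
= 15.38

15.38


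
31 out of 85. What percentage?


Percentage = (part / whole) × 100
= (31 / 85) × 100
≈ 36.47%

36.47%


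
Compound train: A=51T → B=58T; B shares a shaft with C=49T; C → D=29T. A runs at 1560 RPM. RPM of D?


Stage 1: RPM_B = RPM_A × t_A/t_B = 1560 × 51/58 = 79560/58 ≈ 1371.72
B and C share a shaft → RPM_C = RPM_B
Stage 2: RPM_D = RPM_C × t_C/t_D = RPM_A × (t_A×t_C)/(t_B×t_D)
Overall ratio = (51×49)/(58×29) = 2499/1682
RPM_D = 1560 × 2499/1682 = 3898440/1682
≈ 2317.74 RPM

2317.74 RPM


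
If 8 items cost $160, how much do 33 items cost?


Direct proportion: y/x = constant
k = 160/8 = 20.0000
y₂ = k × 33 = 160 × 33 / 8 = 5280/8
= 660.00

660.00


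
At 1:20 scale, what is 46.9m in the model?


Model size = real / scale
= 46.9 / 20
= 2.3450 m

2.3450 m


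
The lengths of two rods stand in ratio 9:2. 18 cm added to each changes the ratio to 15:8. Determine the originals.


Let A = 9k, B = 2k.
(9k + 18) / (2k + 18) = 15/8
Cross-multiply: 8(9k + 18) = 15(2k + 18)
72k + 144 = 30k + 270
72k - 30k = 270 - 144
42k = 126
k = 126/42 = 3
A = 9×3 = 27, B = 2×3 = 6
= A = 27, B = 6

A = 27, B = 6


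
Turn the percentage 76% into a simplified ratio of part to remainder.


76% means 76 parts out of 100; remainder = 24
Part : remainder = 76:24
GCD = 4
= 19:6

19:6


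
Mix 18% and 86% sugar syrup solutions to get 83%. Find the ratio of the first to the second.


Let x parts of 18% mix with y parts of 86%.
18x + 86y = 83(x + y)
18x + 86y = 83x + 83y
x(18 - 83) = y(83 - 86)
x/y = (86 - 83)/(83 - 18) = 3/65
Simplify: 3:65
= 3:65

3:65


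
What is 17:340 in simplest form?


GCD(17, 340) = 17
17/17 : 340/17
= 1:20

1:20


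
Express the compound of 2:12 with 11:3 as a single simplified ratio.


Compound ratio = (2×11) : (12×3)
= 22:36
GCD = 2
= 11:18

11:18


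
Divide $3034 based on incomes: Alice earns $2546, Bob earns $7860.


Total income = 2546 + 7860 = $10406
Alice: $3034 × 2546/10406 = $742.32
Bob: $3034 × 7860/10406 = $2291.68
= Alice: $742.32, Bob: $2291.68

Alice: $742.32, Bob: $2291.68


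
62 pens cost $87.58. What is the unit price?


Unit rate = total / quantity
= 87.58 / 62
= $1.41 per unit

$1.41 per unit


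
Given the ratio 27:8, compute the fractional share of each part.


Total parts = 27 + 8 = 35
First part: 27/35 = 27/35
Second part: 8/35 = 8/35
= 27/35 and 8/35

27/35 and 8/35


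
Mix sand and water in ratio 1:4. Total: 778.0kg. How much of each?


Total parts = 1 + 4 = 5
sand: 778.0 × 1/5 = 155.6kg
water: 778.0 × 4/5 = 622.4kg
= 155.6kg and 622.4kg

155.6kg and 622.4kg


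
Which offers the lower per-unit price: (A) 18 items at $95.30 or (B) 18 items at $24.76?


Deal A: $95.30/18 = $5.2944/unit
Deal B: $24.76/18 = $1.3756/unit
B is cheaper per unit
= Deal B

Deal B


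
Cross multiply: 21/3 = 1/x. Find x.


Cross multiply: 21 × x = 3 × 1
21x = 3
x = 3 / 21
= 0.14

0.14


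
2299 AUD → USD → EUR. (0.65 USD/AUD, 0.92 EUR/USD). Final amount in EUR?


Step 1: 2299 AUD × 0.65 = 1494.35 USD
Step 2: 1494.35 USD × 0.92 = 1374.80 EUR
Implied rate AUD→EUR = 0.65 × 0.92 = 0.5980
= 1374.80 EUR

1374.80 EUR


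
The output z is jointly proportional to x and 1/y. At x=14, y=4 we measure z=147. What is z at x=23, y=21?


z = k·x/y
Solve for k using the known point: k = z·y/x = 147×4/14 = 588/14 = 42.0000
Now evaluate at x=23, y=21:
z = k × 23 / 21 = (588 × 23) / (14 × 21) = 13524/294
= 46.0000

46.0000


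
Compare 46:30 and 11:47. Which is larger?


46/30 = 1.5333
11/47 = 0.2340
1.5333 > 0.2340, so 46:30 is greater
= 46:30

46:30


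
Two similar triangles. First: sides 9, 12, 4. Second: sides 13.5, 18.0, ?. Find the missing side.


Scale factor = 13.5/9 = 1.5
Missing side = 4 × 1.5
= 6.0

6.0


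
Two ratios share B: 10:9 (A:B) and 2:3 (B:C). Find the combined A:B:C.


Match B: multiply A:B by 2 → 20:18
Multiply B:C by 9 → 18:27
Combined: 20:18:27
GCD = 1
= 20:18:27

20:18:27


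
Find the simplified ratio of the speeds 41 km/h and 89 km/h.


Ratio = 41:89
GCD = 1
Simplified = 41:89
Time ratio (same distance) = 89:41
Speed ratio = 41:89

41:89


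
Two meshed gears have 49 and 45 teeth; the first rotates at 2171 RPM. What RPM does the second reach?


Gear ratio = 49:45 = 49:45
RPM_B = RPM_A × (teeth_A / teeth_B)
= 2171 × (49/45)
= 2364.0 RPM

2364.0 RPM


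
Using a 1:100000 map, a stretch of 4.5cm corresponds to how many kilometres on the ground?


Real distance = map distance × scale
= 4.5cm × 100000
= 450000 cm = 4500.0 m
= 4.500 km

4.500 km


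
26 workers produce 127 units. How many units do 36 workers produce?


Direct proportion: y/x = constant
k = 127/26 ≈ 4.8846
y₂ = k × 36 = 127 × 36 / 26 = 4572/26
≈ 175.85

175.85


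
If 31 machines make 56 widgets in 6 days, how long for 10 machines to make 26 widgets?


Days ∝ work / workers, so d₂ = d₁ × (m₁/m₂) × (w₂/w₁)
Workers factor (inverse): 31/10 = 3.1000
Work factor (direct): 26/56 ≈ 0.4643
d₂ = 6 × 31/10 × 26/56 = (6 × 31 × 26) / (10 × 56) = 4836/560
≈ 8.64 days

8.64 days


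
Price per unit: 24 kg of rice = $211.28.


Unit rate = total / quantity
= 211.28 / 24
= $8.80 per unit

$8.80 per unit


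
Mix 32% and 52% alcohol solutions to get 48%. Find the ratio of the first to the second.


Let x parts of 32% mix with y parts of 52%.
32x + 52y = 48(x + y)
32x + 52y = 48x + 48y
x(32 - 48) = y(48 - 52)
x/y = (52 - 48)/(48 - 32) = 4/16
Simplify: 1:4
= 1:4

1:4


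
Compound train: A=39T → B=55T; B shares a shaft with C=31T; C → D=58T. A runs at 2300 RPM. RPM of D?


Stage 1: RPM_B = RPM_A × t_A/t_B = 2300 × 39/55 = 89700/55 ≈ 1630.91
B and C share a shaft → RPM_C = RPM_B
Stage 2: RPM_D = RPM_C × t_C/t_D = RPM_A × (t_A×t_C)/(t_B×t_D)
Overall ratio = (39×31)/(55×58) = 1209/3190
RPM_D = 2300 × 1209/3190 = 2780700/3190
≈ 871.69 RPM

871.69 RPM


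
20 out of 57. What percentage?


Percentage = (part / whole) × 100
= (20 / 57) × 100
≈ 35.09%

35.09%


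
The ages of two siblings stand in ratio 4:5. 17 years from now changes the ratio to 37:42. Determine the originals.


Let A = 4k, B = 5k.
(4k + 17) / (5k + 17) = 37/42
Cross-multiply: 42(4k + 17) = 37(5k + 17)
168k + 714 = 185k + 629
168k - 185k = 629 - 714
-17k = -85
k = -85/-17 = 5
A = 4×5 = 20, B = 5×5 = 25
= A = 20, B = 25

A = 20, B = 25


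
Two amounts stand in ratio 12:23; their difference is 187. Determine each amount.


Let A = 12k, B = 23k.
23k - 12k = 187
11k = 187 → k = 187/11 = 17
A = 12×17 = 204, B = 23×17 = 391
= A = 204, B = 391

A = 204, B = 391


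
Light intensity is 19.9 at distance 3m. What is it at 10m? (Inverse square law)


I₁d₁² = I₂d₂²
I₂ = I₁ × (d₁/d₂)²
= 19.9 × (3/10)²
= 19.9 × 9/100
= 179.1/100
= 1.7910

1.7910


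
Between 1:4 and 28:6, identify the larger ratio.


1/4 = 0.2500
28/6 = 4.6667
0.2500 < 4.6667, so 1:4 is less
= 28:6

28:6


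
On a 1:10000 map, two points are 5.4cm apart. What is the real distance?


Real distance = map distance × scale
= 5.4cm × 10000
= 54000 cm = 540.0 m
= 0.540 km

0.540 km


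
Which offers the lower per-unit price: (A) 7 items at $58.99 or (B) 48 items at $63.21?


Deal A: $58.99/7 = $8.4271/unit
Deal B: $63.21/48 = $1.3169/unit
B is cheaper per unit
= Deal B

Deal B


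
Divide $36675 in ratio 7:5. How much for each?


Total parts = 7 + 5 = 12
Part 1: 36675 × 7/12 = 21393.75
Part 2: 36675 × 5/12 = 15281.25
= Part 1: $21393.75, Part 2: $15281.25

Part 1: $21393.75, Part 2: $15281.25


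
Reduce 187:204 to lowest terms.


GCD(187, 204) = 17
187/17 : 204/17
= 11:12

11:12


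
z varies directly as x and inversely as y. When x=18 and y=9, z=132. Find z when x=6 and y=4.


z = k·x/y
Solve for k using the known point: k = z·y/x = 132×9/18 = 1188/18 = 66.0000
Now evaluate at x=6, y=4:
z = k × 6 / 4 = (1188 × 6) / (18 × 4) = 7128/72
= 99.0000

99.0000


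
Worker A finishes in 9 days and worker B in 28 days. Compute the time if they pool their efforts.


Rate of A = 1/9 per day
Rate of B = 1/28 per day
Combined rate = 1/9 + 1/28 = 37/252 ≈ 0.1468 per day
Days = 1 / combined rate = 252/37
≈ 6.81 days

6.81 days


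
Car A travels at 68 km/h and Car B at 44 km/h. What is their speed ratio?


Ratio = 68:44
GCD = 4
Simplified = 17:11
Time ratio (same distance) = 11:17
Speed ratio = 17:11

17:11


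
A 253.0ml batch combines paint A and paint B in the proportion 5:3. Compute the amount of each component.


Total parts = 5 + 3 = 8
paint A: 253.0 × 5/8 = 158.1ml
paint B: 253.0 × 3/8 = 94.9ml
= 158.1ml and 94.9ml

158.1ml and 94.9ml


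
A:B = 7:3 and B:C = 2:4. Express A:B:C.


Match B: multiply A:B by 2 → 14:6
Multiply B:C by 3 → 6:12
Combined: 14:6:12
GCD = 2
= 7:3:6

7:3:6


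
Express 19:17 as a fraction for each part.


Total parts = 19 + 17 = 36
First part: 19/36 = 19/36
Second part: 17/36 = 17/36
= 19/36 and 17/36

19/36 and 17/36


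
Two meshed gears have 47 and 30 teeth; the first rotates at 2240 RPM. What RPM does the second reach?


Gear ratio = 47:30 = 47:30
RPM_B = RPM_A × (teeth_A / teeth_B)
= 2240 × (47/30)
= 3509.3 RPM

3509.3 RPM


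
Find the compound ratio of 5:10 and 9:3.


Compound ratio = (5×9) : (10×3)
= 45:30
GCD = 15
= 3:2

3:2


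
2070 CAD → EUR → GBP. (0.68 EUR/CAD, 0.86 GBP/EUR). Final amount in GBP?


Step 1: 2070 CAD × 0.68 = 1407.60 EUR
Step 2: 1407.60 EUR × 0.86 = 1210.54 GBP
Implied rate CAD→GBP = 0.68 × 0.86 = 0.5848
= 1210.54 GBP

1210.54 GBP


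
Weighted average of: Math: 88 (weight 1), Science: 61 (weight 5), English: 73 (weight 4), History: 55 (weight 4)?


Numerator = 88×1 + 61×5 + 73×4 + 55×4
= 88 + 305 + 292 + 220
= 905
Total weight = 14
Weighted avg = 905/14
= 64.64

64.64


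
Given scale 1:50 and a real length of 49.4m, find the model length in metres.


Model size = real / scale
= 49.4 / 50
= 0.9880 m

0.9880 m


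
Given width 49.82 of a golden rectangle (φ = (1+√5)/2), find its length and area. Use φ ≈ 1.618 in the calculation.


φ = (1 + √5) / 2 ≈ 1.618
Length = width × φ = 49.82 × 1.618 = 80.60876
≈ 80.61
Area = width × length = 49.82 × 80.60876 = 4015.9284232 ≈ 4015.93
= Length: 80.61, Area: 4015.93

Length: 80.61, Area: 4015.93


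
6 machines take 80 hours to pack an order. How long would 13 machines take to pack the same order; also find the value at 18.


Inverse proportion: x × y = constant
k = 6 × 80 = 480
At x=13: k/13 = 36.92
At x=18: k/18 = 26.67
= 36.92 and 26.67

36.92 and 26.67


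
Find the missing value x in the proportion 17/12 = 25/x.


Cross multiply: 17 × x = 12 × 25
17x = 300
x = 300 / 17
= 17.65

17.65


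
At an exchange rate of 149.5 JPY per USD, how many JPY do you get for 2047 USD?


Amount × rate = 2047 × 149.5
= 306026.50 JPY

306026.50 JPY


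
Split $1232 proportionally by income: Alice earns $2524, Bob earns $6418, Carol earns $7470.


Total income = 2524 + 6418 + 7470 = $16412
Alice: $1232 × 2524/16412 = $189.47
Bob: $1232 × 6418/16412 = $481.78
Carol: $1232 × 7470/16412 = $560.75
= Alice: $189.47, Bob: $481.78, Carol: $560.75

Alice: $189.47, Bob: $481.78, Carol: $560.75


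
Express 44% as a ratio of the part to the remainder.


44% means 44 parts out of 100; remainder = 56
Part : remainder = 44:56
GCD = 4
= 11:14

11:14


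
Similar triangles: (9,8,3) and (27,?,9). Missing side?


Scale factor = 27/9 = 3
Missing side = 8 × 3
= 24.0

24.0


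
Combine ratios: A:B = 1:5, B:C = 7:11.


Match B: multiply A:B by 7 → 7:35
Multiply B:C by 5 → 35:55
Combined: 7:35:55
GCD = 1
= 7:35:55

7:35:55


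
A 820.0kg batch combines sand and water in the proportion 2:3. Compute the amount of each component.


Total parts = 2 + 3 = 5
sand: 820.0 × 2/5 = 328.0kg
water: 820.0 × 3/5 = 492.0kg
= 328.0kg and 492.0kg

328.0kg and 492.0kg


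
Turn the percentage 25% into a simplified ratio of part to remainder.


25% means 25 parts out of 100; remainder = 75
Part : remainder = 25:75
GCD = 25
= 1:3

1:3


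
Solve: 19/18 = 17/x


Cross multiply: 19 × x = 18 × 17
19x = 306
x = 306 / 19
= 16.11

16.11


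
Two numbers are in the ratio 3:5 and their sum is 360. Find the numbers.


Let A = 3k, B = 5k.
3k + 5k = 360
8k = 360 → k = 360/8 = 45
A = 3×45 = 135, B = 5×45 = 225
= A = 135, B = 225

A = 135, B = 225


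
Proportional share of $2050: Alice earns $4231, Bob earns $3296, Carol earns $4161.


Total income = 4231 + 3296 + 4161 = $11688
Alice: $2050 × 4231/11688 = $742.09
Bob: $2050 × 3296/11688 = $578.10
Carol: $2050 × 4161/11688 = $729.81
= Alice: $742.09, Bob: $578.10, Carol: $729.81

Alice: $742.09, Bob: $578.10, Carol: $729.81


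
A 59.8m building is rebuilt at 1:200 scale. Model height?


Model size = real / scale
= 59.8 / 200
= 0.2990 m

0.2990 m


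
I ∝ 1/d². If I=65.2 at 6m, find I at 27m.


I₁d₁² = I₂d₂²
I₂ = I₁ × (d₁/d₂)²
= 65.2 × (6/27)²
= 65.2 × 36/729
= 2347.2/729
≈ 3.2198

3.2198


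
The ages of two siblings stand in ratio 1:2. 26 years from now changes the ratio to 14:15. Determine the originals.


Let A = 1k, B = 2k.
(1k + 26) / (2k + 26) = 14/15
Cross-multiply: 15(1k + 26) = 14(2k + 26)
15k + 390 = 28k + 364
15k - 28k = 364 - 390
-13k = -26
k = -26/-13 = 2
A = 1×2 = 2, B = 2×2 = 4
= A = 2, B = 4

A = 2, B = 4


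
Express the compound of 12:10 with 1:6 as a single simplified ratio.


Compound ratio = (12×1) : (10×6)
= 12:60
GCD = 12
= 1:5

1:5


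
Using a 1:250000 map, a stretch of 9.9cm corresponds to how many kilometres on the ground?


Real distance = map distance × scale
= 9.9cm × 250000
= 2475000 cm = 24750.0 m
= 24.750 km

24.750 km


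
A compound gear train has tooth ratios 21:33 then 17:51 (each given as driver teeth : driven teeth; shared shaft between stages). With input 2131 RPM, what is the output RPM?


Stage 1: RPM_B = RPM_A × t_A/t_B = 2131 × 21/33 = 44751/33 ≈ 1356.09
B and C share a shaft → RPM_C = RPM_B
Stage 2: RPM_D = RPM_C × t_C/t_D = RPM_A × (t_A×t_C)/(t_B×t_D)
Overall ratio = (21×17)/(33×51) = 357/1683
RPM_D = 2131 × 357/1683 = 760767/1683
≈ 452.03 RPM

452.03 RPM


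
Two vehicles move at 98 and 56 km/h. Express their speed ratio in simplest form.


Ratio = 98:56
GCD = 14
Simplified = 7:4
Time ratio (same distance) = 4:7
Speed ratio = 7:4

7:4


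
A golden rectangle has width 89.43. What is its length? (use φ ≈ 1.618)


φ = (1 + √5) / 2 ≈ 1.618
Length = width × φ = 89.43 × 1.618 = 144.69774
≈ 144.70

144.70


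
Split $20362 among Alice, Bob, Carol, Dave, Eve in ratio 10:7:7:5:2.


Total parts = 10 + 7 + 7 + 5 + 2 = 31
Alice: 20362 × 10/31 = 6568.39
Bob: 20362 × 7/31 = 4597.87
Carol: 20362 × 7/31 = 4597.87
Dave: 20362 × 5/31 = 3284.19
Eve: 20362 × 2/31 = 1313.68
= Alice: $6568.39, Bob: $4597.87, Carol: $4597.87, Dave: $3284.19, Eve: $1313.68

Alice: $6568.39, Bob: $4597.87, Carol: $4597.87, Dave: $3284.19, Eve: $1313.68


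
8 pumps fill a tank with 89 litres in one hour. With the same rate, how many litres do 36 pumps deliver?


Direct proportion: y/x = constant
k = 89/8 = 11.1250
y₂ = k × 36 = 89 × 36 / 8 = 3204/8
= 400.50

400.50


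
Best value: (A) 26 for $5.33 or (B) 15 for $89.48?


Deal A: $5.33/26 = $0.2050/unit
Deal B: $89.48/15 = $5.9653/unit
A is cheaper per unit
= Deal A

Deal A


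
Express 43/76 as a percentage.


Percentage = (part / whole) × 100
= (43 / 76) × 100
≈ 56.58%

56.58%


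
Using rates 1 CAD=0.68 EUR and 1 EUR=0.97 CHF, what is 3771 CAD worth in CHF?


Step 1: 3771 CAD × 0.68 = 2564.28 EUR
Step 2: 2564.28 EUR × 0.97 = 2487.35 CHF
Implied rate CAD→CHF = 0.68 × 0.97 = 0.6596
= 2487.35 CHF

2487.35 CHF


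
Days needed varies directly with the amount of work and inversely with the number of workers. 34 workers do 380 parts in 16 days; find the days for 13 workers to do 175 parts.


Days ∝ work / workers, so d₂ = d₁ × (m₁/m₂) × (w₂/w₁)
Workers factor (inverse): 34/13 ≈ 2.6154
Work factor (direct): 175/380 ≈ 0.4605
d₂ = 16 × 34/13 × 175/380 = (16 × 34 × 175) / (13 × 380) = 95200/4940
≈ 19.27 days

19.27 days


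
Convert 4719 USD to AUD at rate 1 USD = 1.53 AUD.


Amount × rate = 4719 × 1.53
= 7220.07 AUD

7220.07 AUD


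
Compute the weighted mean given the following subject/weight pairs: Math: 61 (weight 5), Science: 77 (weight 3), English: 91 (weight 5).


Numerator = 61×5 + 77×3 + 91×5
= 305 + 231 + 455
= 991
Total weight = 13
Weighted avg = 991/13
= 76.23

76.23


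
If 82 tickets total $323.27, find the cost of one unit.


Unit rate = total / quantity
= 323.27 / 82
= $3.94 per unit

$3.94 per unit


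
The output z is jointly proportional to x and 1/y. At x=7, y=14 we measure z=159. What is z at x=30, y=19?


z = k·x/y
Solve for k using the known point: k = z·y/x = 159×14/7 = 2226/7 = 318.0000
Now evaluate at x=30, y=19:
z = k × 30 / 19 = (2226 × 30) / (7 × 19) = 66780/133
≈ 502.1053

502.1053


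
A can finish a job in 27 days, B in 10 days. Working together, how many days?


Rate of A = 1/27 per day
Rate of B = 1/10 per day
Combined rate = 1/27 + 1/10 = 37/270 ≈ 0.1370 per day
Days = 1 / combined rate = 270/37
≈ 7.30 days

7.30 days


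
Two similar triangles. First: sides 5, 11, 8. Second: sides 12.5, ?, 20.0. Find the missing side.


Scale factor = 12.5/5 = 2.5
Missing side = 11 × 2.5
= 27.5

27.5


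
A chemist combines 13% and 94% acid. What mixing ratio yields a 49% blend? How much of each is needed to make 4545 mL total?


Let x parts of 13% mix with y parts of 94%.
13x + 94y = 49(x + y)
13x + 94y = 49x + 49y
x(13 - 49) = y(49 - 94)
x/y = (94 - 49)/(49 - 13) = 45/36
Simplify: 5:4
Total parts = 9; one part = 4545/9 = 505.00 mL
13% solution: 5×505.00 = 2525.00 mL
94% solution: 4×505.00 = 2020.00 mL
= ratio 5:4; 2525.00 mL and 2020.00 mL

ratio 5:4; 2525.00 mL and 2020.00 mL


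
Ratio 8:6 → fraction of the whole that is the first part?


Total parts = 8 + 6 = 14
First part: 8/14 = 4/7
= 4/7

4/7


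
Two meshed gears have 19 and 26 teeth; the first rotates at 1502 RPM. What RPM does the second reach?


Gear ratio = 19:26 = 19:26
RPM_B = RPM_A × (teeth_A / teeth_B)
= 1502 × (19/26)
= 1097.6 RPM

1097.6 RPM


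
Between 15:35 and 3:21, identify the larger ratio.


15/35 = 0.4286
3/21 = 0.1429
0.4286 > 0.1429, so 15:35 is greater
= 15:35

15:35


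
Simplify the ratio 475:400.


GCD(475, 400) = 25
475/25 : 400/25
= 19:16

19:16


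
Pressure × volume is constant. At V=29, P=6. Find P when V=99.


Inverse proportion: x × y = constant
k = 29 × 6 = 174
y₂ = k / 99 = 174 / 99
= 1.76

1.76


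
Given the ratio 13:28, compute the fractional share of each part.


Total parts = 13 + 28 = 41
First part: 13/41 = 13/41
Second part: 28/41 = 28/41
= 13/41 and 28/41

13/41 and 28/41


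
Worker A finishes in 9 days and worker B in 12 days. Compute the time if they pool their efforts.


Rate of A = 1/9 per day
Rate of B = 1/12 per day
Combined rate = 1/9 + 1/12 = 21/108 ≈ 0.1944 per day
Days = 1 / combined rate = 108/21
≈ 5.14 days

5.14 days


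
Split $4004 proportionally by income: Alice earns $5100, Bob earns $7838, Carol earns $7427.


Total income = 5100 + 7838 + 7427 = $20365
Alice: $4004 × 5100/20365 = $1002.72
Bob: $4004 × 7838/20365 = $1541.04
Carol: $4004 × 7427/20365 = $1460.24
= Alice: $1002.72, Bob: $1541.04, Carol: $1460.24

Alice: $1002.72, Bob: $1541.04, Carol: $1460.24


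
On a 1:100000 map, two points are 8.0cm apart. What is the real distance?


Real distance = map distance × scale
= 8.0cm × 100000
= 800000 cm = 8000.0 m
= 8.000 km

8.000 km


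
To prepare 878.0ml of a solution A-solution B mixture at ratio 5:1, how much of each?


Total parts = 5 + 1 = 6
solution A: 878.0 × 5/6 = 731.7ml
solution B: 878.0 × 1/6 = 146.3ml
= 731.7ml and 146.3ml

731.7ml and 146.3ml


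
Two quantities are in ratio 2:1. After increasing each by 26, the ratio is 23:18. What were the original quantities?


Let A = 2k, B = 1k.
(2k + 26) / (1k + 26) = 23/18
Cross-multiply: 18(2k + 26) = 23(1k + 26)
36k + 468 = 23k + 598
36k - 23k = 598 - 468
13k = 130
k = 130/13 = 10
A = 2×10 = 20, B = 1×10 = 10
= A = 20, B = 10

A = 20, B = 10


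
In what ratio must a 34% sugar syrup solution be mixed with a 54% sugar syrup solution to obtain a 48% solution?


Let x parts of 34% mix with y parts of 54%.
34x + 54y = 48(x + y)
34x + 54y = 48x + 48y
x(34 - 48) = y(48 - 54)
x/y = (54 - 48)/(48 - 34) = 6/14
Simplify: 3:7
= 3:7

3:7


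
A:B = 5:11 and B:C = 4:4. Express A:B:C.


Match B: multiply A:B by 4 → 20:44
Multiply B:C by 11 → 44:44
Combined: 20:44:44
GCD = 4
= 5:11:11

5:11:11


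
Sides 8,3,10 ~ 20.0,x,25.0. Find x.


Scale factor = 20.0/8 = 2.5
Missing side = 3 × 2.5
= 7.5

7.5


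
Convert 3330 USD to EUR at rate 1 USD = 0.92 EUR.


Amount × rate = 3330 × 0.92
= 3063.60 EUR

3063.60 EUR


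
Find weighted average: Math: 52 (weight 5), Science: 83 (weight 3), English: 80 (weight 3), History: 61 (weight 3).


Numerator = 52×5 + 83×3 + 80×3 + 61×3
= 260 + 249 + 240 + 183
= 932
Total weight = 14
Weighted avg = 932/14
= 66.57

66.57


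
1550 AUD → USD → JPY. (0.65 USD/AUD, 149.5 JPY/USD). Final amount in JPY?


Step 1: 1550 AUD × 0.65 = 1007.50 USD
Step 2: 1007.50 USD × 149.5 = 150621.25 JPY
Implied rate AUD→JPY = 0.65 × 149.5 = 97.1750
= 150621.25 JPY

150621.25 JPY


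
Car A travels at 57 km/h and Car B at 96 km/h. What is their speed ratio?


Ratio = 57:96
GCD = 3
Simplified = 19:32
Time ratio (same distance) = 32:19
Speed ratio = 19:32

19:32


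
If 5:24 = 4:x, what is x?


Cross multiply: 5 × x = 24 × 4
5x = 96
x = 96 / 5
= 19.20

19.20


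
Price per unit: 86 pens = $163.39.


Unit rate = total / quantity
= 163.39 / 86
= $1.90 per unit

$1.90 per unit


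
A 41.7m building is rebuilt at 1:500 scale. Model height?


Model size = real / scale
= 41.7 / 500
= 0.0834 m

0.0834 m


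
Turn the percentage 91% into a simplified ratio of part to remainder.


91% means 91 parts out of 100; remainder = 9
Part : remainder = 91:9
GCD = 1
= 91:9

91:9


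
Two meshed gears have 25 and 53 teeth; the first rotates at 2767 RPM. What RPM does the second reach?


Gear ratio = 25:53 = 25:53
RPM_B = RPM_A × (teeth_A / teeth_B)
= 2767 × (25/53)
= 1305.2 RPM

1305.2 RPM


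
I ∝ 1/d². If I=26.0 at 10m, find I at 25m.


I₁d₁² = I₂d₂²
I₂ = I₁ × (d₁/d₂)²
= 26.0 × (10/25)²
= 26.0 × 100/625
= 2600/625
= 4.1600

4.1600


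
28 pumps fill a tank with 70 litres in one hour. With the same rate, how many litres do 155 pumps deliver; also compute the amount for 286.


Direct proportion: y/x = constant
k = 70/28 = 2.5000
y at x=155: k × 155 = 70 × 155 / 28 = 10850/28 = 387.50
y at x=286: k × 286 = 70 × 286 / 28 = 20020/28 = 715.00
= 387.50 and 715.00

387.50 and 715.00


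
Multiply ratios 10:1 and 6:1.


Compound ratio = (10×6) : (1×1)
= 60:1
GCD = 1
= 60:1

60:1


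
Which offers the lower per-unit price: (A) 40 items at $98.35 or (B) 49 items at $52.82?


Deal A: $98.35/40 = $2.4588/unit
Deal B: $52.82/49 = $1.0780/unit
B is cheaper per unit
= Deal B

Deal B


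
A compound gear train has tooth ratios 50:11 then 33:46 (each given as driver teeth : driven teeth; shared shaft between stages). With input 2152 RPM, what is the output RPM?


Stage 1: RPM_B = RPM_A × t_A/t_B = 2152 × 50/11 = 107600/11 ≈ 9781.82
B and C share a shaft → RPM_C = RPM_B
Stage 2: RPM_D = RPM_C × t_C/t_D = RPM_A × (t_A×t_C)/(t_B×t_D)
Overall ratio = (50×33)/(11×46) = 1650/506
RPM_D = 2152 × 1650/506 = 3550800/506
≈ 7017.39 RPM

7017.39 RPM


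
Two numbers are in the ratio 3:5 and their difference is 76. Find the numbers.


Let A = 3k, B = 5k.
5k - 3k = 76
2k = 76 → k = 76/2 = 38
A = 3×38 = 114, B = 5×38 = 190
= A = 114, B = 190

A = 114, B = 190


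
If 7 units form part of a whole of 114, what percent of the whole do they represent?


Percentage = (part / whole) × 100
= (7 / 114) × 100
≈ 6.14%

6.14%


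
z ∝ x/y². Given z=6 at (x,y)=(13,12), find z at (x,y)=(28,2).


z = k·x/y²
Solve for k using the known point: k = z·y²/x = 6×144/13 = 864/13 ≈ 66.4615
Now evaluate at x=28, y=2:
z = k × 28 / 4 = (864 × 28) / (13 × 4) = 24192/52
≈ 465.2308

465.2308


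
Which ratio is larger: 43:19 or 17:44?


43/19 = 2.2632
17/44 = 0.3864
2.2632 > 0.3864, so 43:19 is greater
= 43:19

43:19


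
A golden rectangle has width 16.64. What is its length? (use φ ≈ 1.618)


φ = (1 + √5) / 2 ≈ 1.618
Length = width × φ = 16.64 × 1.618 = 26.92352
≈ 26.92

26.92


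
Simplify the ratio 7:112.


GCD(7, 112) = 7
7/7 : 112/7
= 1:16

1:16


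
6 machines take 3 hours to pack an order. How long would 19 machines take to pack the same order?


Inverse proportion: x × y = constant
k = 6 × 3 = 18
y₂ = k / 19 = 18 / 19
= 0.95

0.95


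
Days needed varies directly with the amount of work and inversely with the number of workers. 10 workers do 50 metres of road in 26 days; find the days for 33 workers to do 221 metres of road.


Days ∝ work / workers, so d₂ = d₁ × (m₁/m₂) × (w₂/w₁)
Workers factor (inverse): 10/33 ≈ 0.3030
Work factor (direct): 221/50 = 4.4200
d₂ = 26 × 10/33 × 221/50 = (26 × 10 × 221) / (33 × 50) = 57460/1650
≈ 34.82 days

34.82 days


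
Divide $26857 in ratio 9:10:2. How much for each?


Total parts = 9 + 10 + 2 = 21
Part 1: 26857 × 9/21 = 11510.14
Part 2: 26857 × 10/21 = 12789.05
Part 3: 26857 × 2/21 = 2557.81
= Part 1: $11510.14, Part 2: $12789.05, Part 3: $2557.81

Part 1: $11510.14, Part 2: $12789.05, Part 3: $2557.81


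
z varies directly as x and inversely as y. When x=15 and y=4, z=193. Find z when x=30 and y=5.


z = k·x/y
Solve for k using the known point: k = z·y/x = 193×4/15 = 772/15 ≈ 51.4667
Now evaluate at x=30, y=5:
z = k × 30 / 5 = (772 × 30) / (15 × 5) = 23160/75
= 308.8000

308.8000


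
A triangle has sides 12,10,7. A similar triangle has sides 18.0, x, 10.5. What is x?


Scale factor = 18.0/12 = 1.5
Missing side = 10 × 1.5
= 15.0

15.0


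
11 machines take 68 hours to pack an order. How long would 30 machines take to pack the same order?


Inverse proportion: x × y = constant
k = 11 × 68 = 748
y₂ = k / 30 = 748 / 30
= 24.93

24.93


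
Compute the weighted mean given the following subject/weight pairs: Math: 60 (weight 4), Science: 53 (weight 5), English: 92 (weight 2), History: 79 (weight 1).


Numerator = 60×4 + 53×5 + 92×2 + 79×1
= 240 + 265 + 184 + 79
= 768
Total weight = 12
Weighted avg = 768/12
= 64.00

64.00


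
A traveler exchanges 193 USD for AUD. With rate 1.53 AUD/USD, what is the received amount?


Amount × rate = 193 × 1.53
= 295.29 AUD

295.29 AUD


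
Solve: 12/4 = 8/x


Cross multiply: 12 × x = 4 × 8
12x = 32
x = 32 / 12
= 2.67

2.67


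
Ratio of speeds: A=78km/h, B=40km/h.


Ratio = 78:40
GCD = 2
Simplified = 39:20
Time ratio (same distance) = 20:39
Speed ratio = 39:20

39:20


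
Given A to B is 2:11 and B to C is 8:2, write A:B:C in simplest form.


Match B: multiply A:B by 8 → 16:88
Multiply B:C by 11 → 88:22
Combined: 16:88:22
GCD = 2
= 8:44:11

8:44:11


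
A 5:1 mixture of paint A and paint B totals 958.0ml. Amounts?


Total parts = 5 + 1 = 6
paint A: 958.0 × 5/6 = 798.3ml
paint B: 958.0 × 1/6 = 159.7ml
= 798.3ml and 159.7ml

798.3ml and 159.7ml


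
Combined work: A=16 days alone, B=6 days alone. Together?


Rate of A = 1/16 per day
Rate of B = 1/6 per day
Combined rate = 1/16 + 1/6 = 22/96 ≈ 0.2292 per day
Days = 1 / combined rate = 96/22
≈ 4.36 days

4.36 days


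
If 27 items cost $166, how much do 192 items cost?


Direct proportion: y/x = constant
k = 166/27 ≈ 6.1481
y₂ = k × 192 = 166 × 192 / 27 = 31872/27
≈ 1180.44

1180.44


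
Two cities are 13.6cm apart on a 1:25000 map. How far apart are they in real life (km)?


Real distance = map distance × scale
= 13.6cm × 25000
= 340000 cm = 3400.0 m
= 3.400 km

3.400 km


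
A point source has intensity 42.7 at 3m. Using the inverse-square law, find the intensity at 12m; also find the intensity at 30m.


I₁d₁² = I₂d₂²
I at 12m = 42.7 × (3/12)² = 42.7 × 9/144 = 384.3/144 ≈ 2.6688
I at 30m = 42.7 × (3/30)² = 42.7 × 9/900 = 384.3/900 = 0.4270
= 2.6688 and 0.4270

2.6688 and 0.4270


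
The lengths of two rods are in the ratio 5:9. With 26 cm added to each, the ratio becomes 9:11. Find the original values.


Let A = 5k, B = 9k.
(5k + 26) / (9k + 26) = 9/11
Cross-multiply: 11(5k + 26) = 9(9k + 26)
55k + 286 = 81k + 234
55k - 81k = 234 - 286
-26k = -52
k = -52/-26 = 2
A = 5×2 = 10, B = 9×2 = 18
= A = 10, B = 18

A = 10, B = 18


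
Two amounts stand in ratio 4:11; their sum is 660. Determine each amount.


Let A = 4k, B = 11k.
4k + 11k = 660
15k = 660 → k = 660/15 = 44
A = 4×44 = 176, B = 11×44 = 484
= A = 176, B = 484

A = 176, B = 484


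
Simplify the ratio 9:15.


GCD(9, 15) = 3
9/3 : 15/3
= 3:5

3:5


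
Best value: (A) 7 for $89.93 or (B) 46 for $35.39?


Deal A: $89.93/7 = $12.8471/unit
Deal B: $35.39/46 = $0.7693/unit
B is cheaper per unit
= Deal B

Deal B


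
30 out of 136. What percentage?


Percentage = (part / whole) × 100
= (30 / 136) × 100
≈ 22.06%

22.06%


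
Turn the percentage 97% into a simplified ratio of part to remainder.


97% means 97 parts out of 100; remainder = 3
Part : remainder = 97:3
GCD = 1
= 97:3

97:3


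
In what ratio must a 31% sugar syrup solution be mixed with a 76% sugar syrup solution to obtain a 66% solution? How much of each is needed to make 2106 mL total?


Let x parts of 31% mix with y parts of 76%.
31x + 76y = 66(x + y)
31x + 76y = 66x + 66y
x(31 - 66) = y(66 - 76)
x/y = (76 - 66)/(66 - 31) = 10/35
Simplify: 2:7
Total parts = 9; one part = 2106/9 = 234.00 mL
31% solution: 2×234.00 = 468.00 mL
76% solution: 7×234.00 = 1638.00 mL
= ratio 2:7; 468.00 mL and 1638.00 mL

ratio 2:7; 468.00 mL and 1638.00 mL


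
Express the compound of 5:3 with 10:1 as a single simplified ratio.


Compound ratio = (5×10) : (3×1)
= 50:3
GCD = 1
= 50:3

50:3
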